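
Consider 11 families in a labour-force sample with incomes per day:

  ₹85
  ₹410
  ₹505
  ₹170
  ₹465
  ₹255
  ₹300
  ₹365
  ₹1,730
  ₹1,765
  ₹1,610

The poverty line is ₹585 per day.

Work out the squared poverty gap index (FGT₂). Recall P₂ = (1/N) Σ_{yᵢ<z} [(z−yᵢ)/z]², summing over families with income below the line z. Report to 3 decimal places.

0.189

Below the line: ₹85, ₹170, ₹255, ₹300, ₹365, ₹410, ₹465, ₹505 (q = 8 of N = 11).
Gap ratios (z−y)/z: (585−85)/585 = 0.8547; (585−170)/585 = 0.7094; (585−255)/585 = 0.5641; (585−300)/585 = 0.4872; (585−365)/585 = 0.3761; (585−410)/585 = 0.2991; (585−465)/585 = 0.2051; (585−505)/585 = 0.1368.
Squared: 0.7305; 0.5033; 0.3182; 0.2373; 0.1414; 0.0895; 0.0421; 0.0187.
Sum = 2.081014; P₂ = 2.081014 / 11 = 0.189.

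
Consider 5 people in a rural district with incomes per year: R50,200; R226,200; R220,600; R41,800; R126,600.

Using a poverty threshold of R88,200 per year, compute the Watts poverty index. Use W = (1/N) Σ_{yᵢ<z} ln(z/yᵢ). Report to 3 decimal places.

Incomes under z: R41,800, R50,200 (q = 2 of N = 5).
Log gaps: ln(88200/41800) = 0.7467; ln(88200/50200) = 0.5636.
W = 1.310303 / 5 = 0.262.

0.262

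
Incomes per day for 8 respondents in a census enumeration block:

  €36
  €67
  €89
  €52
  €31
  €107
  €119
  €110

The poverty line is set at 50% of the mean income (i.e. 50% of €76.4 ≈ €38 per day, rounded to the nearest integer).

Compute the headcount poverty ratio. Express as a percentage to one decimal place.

25.0%

2 of the 8 respondents have income below €38.
H = 2/8 = 25.0%.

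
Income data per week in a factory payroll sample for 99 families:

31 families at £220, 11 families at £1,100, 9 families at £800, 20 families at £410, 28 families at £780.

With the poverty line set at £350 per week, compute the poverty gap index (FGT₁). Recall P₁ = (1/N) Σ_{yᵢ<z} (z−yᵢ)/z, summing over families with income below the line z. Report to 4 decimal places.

Incomes under z: 31×£220 (q = 31 of N = 99).
Normalized shortfalls: (350−220)/350 = 0.3714 (×31).
Σ = 11.514286. Dividing by the full population N = 99 gives P₁ = 0.1163.

0.1163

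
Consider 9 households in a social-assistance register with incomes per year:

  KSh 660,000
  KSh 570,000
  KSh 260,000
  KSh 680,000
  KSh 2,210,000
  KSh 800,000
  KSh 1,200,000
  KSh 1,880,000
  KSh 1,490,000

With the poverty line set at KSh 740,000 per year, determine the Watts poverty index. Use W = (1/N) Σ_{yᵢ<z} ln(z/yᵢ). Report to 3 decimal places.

0.167

Below the line: KSh 260,000, KSh 570,000, KSh 660,000, KSh 680,000 (q = 4 of N = 9).
Log shortfalls: ln(740000/260000) = 1.0460; ln(740000/570000) = 0.2610; ln(740000/660000) = 0.1144; ln(740000/680000) = 0.0846.
W = 1.505950 / 9 = 0.167.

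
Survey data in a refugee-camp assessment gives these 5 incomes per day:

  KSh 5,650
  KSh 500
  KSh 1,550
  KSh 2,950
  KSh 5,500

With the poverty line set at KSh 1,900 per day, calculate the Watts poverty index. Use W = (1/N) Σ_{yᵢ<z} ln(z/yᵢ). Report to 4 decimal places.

Below the line: KSh 500, KSh 1,550 (q = 2 of N = 5).
ln(z/y) terms: ln(1900/500) = 1.3350; ln(1900/1550) = 0.2036.
W = 1.538600 / 5 = 0.3077.

0.3077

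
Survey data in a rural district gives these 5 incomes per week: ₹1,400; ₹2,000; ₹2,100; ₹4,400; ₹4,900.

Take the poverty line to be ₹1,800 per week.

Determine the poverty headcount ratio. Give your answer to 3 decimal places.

1 of the 5 households have income below ₹1,800.
H = 1/5 = 0.200.

0.200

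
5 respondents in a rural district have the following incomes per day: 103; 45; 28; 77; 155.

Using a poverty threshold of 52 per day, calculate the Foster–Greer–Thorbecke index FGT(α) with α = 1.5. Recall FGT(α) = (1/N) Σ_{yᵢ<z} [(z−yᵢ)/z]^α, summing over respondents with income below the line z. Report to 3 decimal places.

Below the line: 28, 45 (q = 2 of N = 5).
Shortfall ratios: (52−28)/52 = 0.4615; (52−45)/52 = 0.1346.
Raised to α = 1.5: 0.31355; 0.04939.
Sum = 0.362944; FGT(1.5) = 0.362944 / 5 = 0.073.

0.073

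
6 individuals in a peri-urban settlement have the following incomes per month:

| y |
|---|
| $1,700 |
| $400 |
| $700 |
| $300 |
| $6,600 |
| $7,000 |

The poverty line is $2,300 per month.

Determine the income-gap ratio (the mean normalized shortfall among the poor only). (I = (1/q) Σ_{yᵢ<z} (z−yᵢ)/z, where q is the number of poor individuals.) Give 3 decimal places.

0.663

Below z: $300, $400, $700, $1,700 (q = 4 of N = 6).
Relative gaps: 0.8696, 0.8261, 0.6957, 0.2609; sum = 2.652174.
The income-gap ratio divides by q (the poor only): 2.652174 / 4 = 0.663.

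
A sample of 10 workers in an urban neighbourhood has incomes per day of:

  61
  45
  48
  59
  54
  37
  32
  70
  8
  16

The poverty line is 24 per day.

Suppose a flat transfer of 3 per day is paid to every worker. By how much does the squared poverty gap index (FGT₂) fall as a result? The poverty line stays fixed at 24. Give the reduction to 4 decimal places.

0.0219

Before: below the line — 8, 16; squared poverty gap index (FGT₂) = 0.055556.
After the 3 transfer: below the line — 11, 19; squared poverty gap index (FGT₂) = 0.033681.
Reduction = 0.055556 − 0.033681 = 0.0219.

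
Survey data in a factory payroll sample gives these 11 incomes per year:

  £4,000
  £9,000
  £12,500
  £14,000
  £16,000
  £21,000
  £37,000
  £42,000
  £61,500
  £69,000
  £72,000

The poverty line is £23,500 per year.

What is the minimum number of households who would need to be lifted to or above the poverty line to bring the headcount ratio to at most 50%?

6 of the 11 households are poor, so H = 6/11 = 0.545.
A headcount ratio of at most 50% allows at most ⌊0.50 × 11⌋ = 5 poor households.
So at least 6 − 5 = 1 must be lifted.

1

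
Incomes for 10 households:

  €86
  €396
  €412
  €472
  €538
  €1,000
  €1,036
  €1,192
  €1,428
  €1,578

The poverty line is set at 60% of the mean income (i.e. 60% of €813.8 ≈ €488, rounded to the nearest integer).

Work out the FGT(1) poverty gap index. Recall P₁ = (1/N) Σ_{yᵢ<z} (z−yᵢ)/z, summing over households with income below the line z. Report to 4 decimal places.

Below the line: €86, €396, €412, €472 (q = 4 of N = 10).
Normalized shortfalls: (488−86)/488 = 0.8238; (488−396)/488 = 0.1885; (488−412)/488 = 0.1557; (488−472)/488 = 0.0328.
Σ = 1.200820. Dividing by the full population N = 10 gives P₁ = 0.1201.

0.1201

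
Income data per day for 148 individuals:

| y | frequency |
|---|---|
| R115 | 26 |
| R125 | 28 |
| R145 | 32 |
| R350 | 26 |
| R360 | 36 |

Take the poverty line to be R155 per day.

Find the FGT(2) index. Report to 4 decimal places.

Below z: 26×R115, 28×R125, 32×R145 (q = 86 of N = 148).
Normalized shortfalls: (155−115)/155 = 0.2581 (×26); (155−125)/155 = 0.1935 (×28); (155−145)/155 = 0.0645 (×32).
Squared: 0.0666 (×26); 0.0375 (×28); 0.0042 (×32).
Sum = 2.913632; P₂ = 2.913632 / 148 = 0.0197.

0.0197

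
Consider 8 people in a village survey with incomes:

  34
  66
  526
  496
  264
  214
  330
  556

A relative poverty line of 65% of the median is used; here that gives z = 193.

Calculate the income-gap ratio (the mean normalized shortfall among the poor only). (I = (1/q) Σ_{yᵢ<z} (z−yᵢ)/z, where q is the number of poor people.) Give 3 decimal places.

0.741

Below z: 34, 66 (q = 2 of N = 8).
Relative gaps: 0.8238, 0.6580; sum = 1.481865.
I averages over the q = 2 poor units only: 1.481865 / 2 = 0.741.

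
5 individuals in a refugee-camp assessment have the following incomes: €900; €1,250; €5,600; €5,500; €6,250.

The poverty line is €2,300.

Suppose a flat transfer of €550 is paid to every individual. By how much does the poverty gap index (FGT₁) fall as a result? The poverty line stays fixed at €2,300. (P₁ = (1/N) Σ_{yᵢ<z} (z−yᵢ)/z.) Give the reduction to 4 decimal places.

0.0957

Before: below the line — €900, €1,250; poverty gap index (FGT₁) = 0.213043.
After the €550 transfer: below the line — €1,450, €1,800; poverty gap index (FGT₁) = 0.117391.
Reduction = 0.213043 − 0.117391 = 0.0957.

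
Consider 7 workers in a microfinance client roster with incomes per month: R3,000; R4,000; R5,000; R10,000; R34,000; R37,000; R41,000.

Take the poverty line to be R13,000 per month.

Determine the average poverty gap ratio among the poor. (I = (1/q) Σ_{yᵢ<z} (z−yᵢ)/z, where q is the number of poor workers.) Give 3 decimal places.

0.577

Poor units: R3,000, R4,000, R5,000, R10,000 (q = 4 of N = 7).
Relative gaps: 0.7692, 0.6923, 0.6154, 0.2308; sum = 2.307692.
I averages over the q = 4 poor units only: 2.307692 / 4 = 0.577.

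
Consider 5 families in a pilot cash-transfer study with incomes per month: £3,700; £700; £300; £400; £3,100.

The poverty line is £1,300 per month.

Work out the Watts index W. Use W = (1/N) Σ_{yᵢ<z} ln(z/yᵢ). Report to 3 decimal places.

0.653

Incomes under z: £300, £400, £700 (q = 3 of N = 5).
Log shortfalls: ln(1300/300) = 1.4663; ln(1300/400) = 1.1787; ln(1300/700) = 0.6190.
W = 3.264031 / 5 = 0.653.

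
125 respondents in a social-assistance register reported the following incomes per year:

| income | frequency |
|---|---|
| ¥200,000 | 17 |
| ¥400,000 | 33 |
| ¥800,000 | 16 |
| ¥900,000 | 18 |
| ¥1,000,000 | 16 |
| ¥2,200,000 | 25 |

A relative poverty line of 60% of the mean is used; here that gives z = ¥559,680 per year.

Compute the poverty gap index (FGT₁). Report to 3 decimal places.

0.163

Poor units: 17×¥200,000, 33×¥400,000 (q = 50 of N = 125).
Normalized shortfalls: (559680−200000)/559680 = 0.6427 (×17); (559680−400000)/559680 = 0.2853 (×33).
Sum of shortfalls = 20.340194; P₁ averages over all N: 20.340194 / 125 = 0.163.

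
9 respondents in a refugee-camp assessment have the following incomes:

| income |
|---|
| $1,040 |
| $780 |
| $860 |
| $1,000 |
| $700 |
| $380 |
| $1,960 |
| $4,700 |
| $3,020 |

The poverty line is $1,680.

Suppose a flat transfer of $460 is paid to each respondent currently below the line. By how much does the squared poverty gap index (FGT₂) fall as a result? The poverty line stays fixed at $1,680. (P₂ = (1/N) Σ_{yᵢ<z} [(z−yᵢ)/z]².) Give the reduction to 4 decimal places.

Before: below the line — $380, $700, $780, $860, $1,000, $1,040; squared poverty gap index (FGT₂) = 0.197027.
After the $460 transfer: below the line — $840, $1,160, $1,240, $1,320, $1,460, $1,500; squared poverty gap index (FGT₂) = 0.054327.
Reduction = 0.197027 − 0.054327 = 0.1427.

0.1427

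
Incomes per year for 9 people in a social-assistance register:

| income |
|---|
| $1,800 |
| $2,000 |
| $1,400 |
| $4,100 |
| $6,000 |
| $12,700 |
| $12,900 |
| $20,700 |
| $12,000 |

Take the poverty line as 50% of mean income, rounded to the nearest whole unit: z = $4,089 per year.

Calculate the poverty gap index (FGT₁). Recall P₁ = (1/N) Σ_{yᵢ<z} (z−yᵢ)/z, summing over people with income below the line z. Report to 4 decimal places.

0.1920

Below z: $1,400, $1,800, $2,000 (q = 3 of N = 9).
Relative gaps: (4089−1400)/4089 = 0.6576; (4089−1800)/4089 = 0.5598; (4089−2000)/4089 = 0.5109.
Sum of shortfalls = 1.728295; P₁ averages over all N: 1.728295 / 9 = 0.1920.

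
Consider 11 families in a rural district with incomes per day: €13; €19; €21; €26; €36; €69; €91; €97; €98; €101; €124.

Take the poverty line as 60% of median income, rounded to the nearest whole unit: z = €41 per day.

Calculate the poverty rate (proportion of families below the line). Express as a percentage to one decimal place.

45.5%

5 of the 11 families have income below €41.
H = 5/11 = 45.5%.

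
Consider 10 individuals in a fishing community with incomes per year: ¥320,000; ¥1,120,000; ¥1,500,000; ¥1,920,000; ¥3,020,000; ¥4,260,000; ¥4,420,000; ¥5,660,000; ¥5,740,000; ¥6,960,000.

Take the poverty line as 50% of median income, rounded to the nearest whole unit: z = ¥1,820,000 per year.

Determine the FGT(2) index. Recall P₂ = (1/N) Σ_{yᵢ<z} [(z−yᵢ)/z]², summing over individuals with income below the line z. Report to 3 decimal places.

0.086

Incomes under z: ¥320,000, ¥1,120,000, ¥1,500,000 (q = 3 of N = 10).
Normalized shortfalls: (1820000−320000)/1820000 = 0.8242; (1820000−1120000)/1820000 = 0.3846; (1820000−1500000)/1820000 = 0.1758.
Squared: 0.6793; 0.1479; 0.0309.
Sum = 0.858109; P₂ = 0.858109 / 10 = 0.086.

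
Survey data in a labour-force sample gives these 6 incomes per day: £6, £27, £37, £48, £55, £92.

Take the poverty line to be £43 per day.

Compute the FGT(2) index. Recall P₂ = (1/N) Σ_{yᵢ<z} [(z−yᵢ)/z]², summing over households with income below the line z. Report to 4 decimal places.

Incomes under z: £6, £27, £37 (q = 3 of N = 6).
Normalized shortfalls: (43−6)/43 = 0.8605; (43−27)/43 = 0.3721; (43−37)/43 = 0.1395.
Squared: 0.7404; 0.1385; 0.0195.
Sum = 0.898323; P₂ = 0.898323 / 6 = 0.1497.

0.1497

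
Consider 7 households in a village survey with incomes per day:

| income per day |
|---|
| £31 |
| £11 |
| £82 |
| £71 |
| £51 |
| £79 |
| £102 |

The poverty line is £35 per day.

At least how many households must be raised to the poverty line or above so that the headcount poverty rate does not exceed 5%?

2

Currently q = 2 of N = 7 are below the line (H = 0.286).
A headcount ratio of at most 5% allows at most ⌊0.05 × 7⌋ = 0 poor households.
So at least 2 − 0 = 2 must be lifted.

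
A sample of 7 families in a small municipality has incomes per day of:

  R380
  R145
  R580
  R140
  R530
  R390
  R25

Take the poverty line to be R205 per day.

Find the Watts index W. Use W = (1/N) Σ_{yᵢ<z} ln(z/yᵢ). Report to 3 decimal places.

Poor units: R25, R140, R145 (q = 3 of N = 7).
ln(z/y) terms: ln(205/25) = 2.1041; ln(205/140) = 0.3814; ln(205/145) = 0.3463.
W = 2.831778 / 7 = 0.405.

0.405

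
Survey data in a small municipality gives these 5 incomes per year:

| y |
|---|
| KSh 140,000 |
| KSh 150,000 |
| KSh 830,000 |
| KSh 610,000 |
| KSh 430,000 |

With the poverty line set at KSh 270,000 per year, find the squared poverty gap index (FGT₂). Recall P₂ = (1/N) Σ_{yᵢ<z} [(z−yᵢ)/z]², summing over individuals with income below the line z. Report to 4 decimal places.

0.0859

Incomes under z: KSh 140,000, KSh 150,000 (q = 2 of N = 5).
Shortfall ratios: (270000−140000)/270000 = 0.4815; (270000−150000)/270000 = 0.4444.
Squared: 0.2318; 0.1975.
Sum = 0.429355; P₂ = 0.429355 / 5 = 0.0859.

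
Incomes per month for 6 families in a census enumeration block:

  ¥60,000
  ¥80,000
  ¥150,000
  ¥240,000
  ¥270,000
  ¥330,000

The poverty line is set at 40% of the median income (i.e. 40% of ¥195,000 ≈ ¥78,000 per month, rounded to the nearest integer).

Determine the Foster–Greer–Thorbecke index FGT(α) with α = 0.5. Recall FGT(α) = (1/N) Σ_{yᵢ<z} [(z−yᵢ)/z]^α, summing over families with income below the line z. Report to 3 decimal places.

0.080

Below the line: ¥60,000 (q = 1 of N = 6).
Normalized shortfalls: (78000−60000)/78000 = 0.2308.
Raised to α = 0.5: 0.48038.
Sum = 0.480384; FGT(0.5) = 0.480384 / 6 = 0.080.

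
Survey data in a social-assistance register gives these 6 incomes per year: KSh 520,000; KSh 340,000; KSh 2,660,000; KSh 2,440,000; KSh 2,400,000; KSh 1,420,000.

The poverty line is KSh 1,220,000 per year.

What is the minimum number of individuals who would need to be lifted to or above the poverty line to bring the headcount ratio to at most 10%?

2

Currently q = 2 of N = 6 are below the line (H = 0.333).
A headcount ratio of at most 10% allows at most ⌊0.10 × 6⌋ = 0 poor individuals.
So at least 2 − 0 = 2 must be lifted.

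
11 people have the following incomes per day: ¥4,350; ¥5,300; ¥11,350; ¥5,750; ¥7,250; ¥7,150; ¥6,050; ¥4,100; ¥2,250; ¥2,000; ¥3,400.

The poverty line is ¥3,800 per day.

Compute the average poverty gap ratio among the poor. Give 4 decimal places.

0.3289

Incomes under z: ¥2,000, ¥2,250, ¥3,400 (q = 3 of N = 11).
Relative gaps: 0.4737, 0.4079, 0.1053; sum = 0.986842.
I averages over the q = 3 poor units only: 0.986842 / 3 = 0.3289.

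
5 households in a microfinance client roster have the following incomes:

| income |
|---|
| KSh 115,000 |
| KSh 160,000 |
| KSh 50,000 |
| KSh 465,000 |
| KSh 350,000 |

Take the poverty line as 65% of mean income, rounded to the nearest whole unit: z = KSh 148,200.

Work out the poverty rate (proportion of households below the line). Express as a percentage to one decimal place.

40.0%

2 of the 5 households have income below KSh 148,200.
H = 2/5 = 40.0%.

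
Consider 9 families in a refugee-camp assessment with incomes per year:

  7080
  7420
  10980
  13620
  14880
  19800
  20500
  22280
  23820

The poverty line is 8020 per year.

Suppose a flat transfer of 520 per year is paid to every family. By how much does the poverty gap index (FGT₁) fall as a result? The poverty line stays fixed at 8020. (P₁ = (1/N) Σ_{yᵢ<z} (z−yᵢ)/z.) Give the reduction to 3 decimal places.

0.014

Before: below the line — 7080, 7420; poverty gap index (FGT₁) = 0.02134.
After the 520 transfer: below the line — 7600, 7940; poverty gap index (FGT₁) = 0.00693.
Reduction = 0.02134 − 0.00693 = 0.014.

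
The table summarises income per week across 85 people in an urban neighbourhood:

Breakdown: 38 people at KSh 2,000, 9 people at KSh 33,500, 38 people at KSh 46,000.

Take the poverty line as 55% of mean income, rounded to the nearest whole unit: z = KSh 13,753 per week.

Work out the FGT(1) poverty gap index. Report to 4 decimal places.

Incomes under z: 38×KSh 2,000 (q = 38 of N = 85).
Normalized shortfalls: (13753−2000)/13753 = 0.8546 (×38).
Sum of shortfalls = 32.473933; P₁ averages over all N: 32.473933 / 85 = 0.3820.

0.3820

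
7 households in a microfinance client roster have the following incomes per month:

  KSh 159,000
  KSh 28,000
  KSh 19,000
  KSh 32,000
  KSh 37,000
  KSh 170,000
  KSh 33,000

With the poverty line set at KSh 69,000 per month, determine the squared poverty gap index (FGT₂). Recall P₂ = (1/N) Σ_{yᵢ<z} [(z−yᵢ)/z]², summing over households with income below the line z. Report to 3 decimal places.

0.236

Below the line: KSh 19,000, KSh 28,000, KSh 32,000, KSh 33,000, KSh 37,000 (q = 5 of N = 7).
Shortfall ratios: (69000−19000)/69000 = 0.7246; (69000−28000)/69000 = 0.5942; (69000−32000)/69000 = 0.5362; (69000−33000)/69000 = 0.5217; (69000−37000)/69000 = 0.4638.
Squared: 0.5251; 0.3531; 0.2875; 0.2722; 0.2151.
Sum = 1.653014; P₂ = 1.653014 / 7 = 0.236.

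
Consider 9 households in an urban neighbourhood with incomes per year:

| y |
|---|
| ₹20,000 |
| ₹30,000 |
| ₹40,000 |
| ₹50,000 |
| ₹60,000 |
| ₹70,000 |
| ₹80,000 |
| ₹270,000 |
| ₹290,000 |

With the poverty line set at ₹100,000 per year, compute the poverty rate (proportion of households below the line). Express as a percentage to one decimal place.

7 of the 9 households have income below ₹100,000.
H = 7/9 = 77.8%.

77.8%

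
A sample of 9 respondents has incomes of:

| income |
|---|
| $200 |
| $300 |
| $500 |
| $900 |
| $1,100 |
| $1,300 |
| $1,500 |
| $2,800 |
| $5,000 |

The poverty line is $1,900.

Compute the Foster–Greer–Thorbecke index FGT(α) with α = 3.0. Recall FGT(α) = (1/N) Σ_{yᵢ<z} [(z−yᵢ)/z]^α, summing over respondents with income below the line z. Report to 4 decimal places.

Below the line: $200, $300, $500, $900, $1,100, $1,300, $1,500 (q = 7 of N = 9).
Normalized shortfalls: (1900−200)/1900 = 0.8947; (1900−300)/1900 = 0.8421; (1900−500)/1900 = 0.7368; (1900−900)/1900 = 0.5263; (1900−1100)/1900 = 0.4211; (1900−1300)/1900 = 0.3158; (1900−1500)/1900 = 0.2105.
Raised to α = 3.0: 0.71629; 0.59717; 0.40006; 0.14579; 0.07465; 0.03149; 0.00933.
Sum = 1.974778; FGT(3.0) = 1.974778 / 9 = 0.2194.

0.2194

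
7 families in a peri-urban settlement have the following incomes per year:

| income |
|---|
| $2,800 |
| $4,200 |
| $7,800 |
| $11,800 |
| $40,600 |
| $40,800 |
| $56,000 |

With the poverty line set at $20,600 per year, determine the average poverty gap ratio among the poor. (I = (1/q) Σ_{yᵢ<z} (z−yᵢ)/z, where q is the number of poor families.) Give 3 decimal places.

0.677

Incomes under z: $2,800, $4,200, $7,800, $11,800 (q = 4 of N = 7).
Relative gaps: 0.8641, 0.7961, 0.6214, 0.4272; sum = 2.708738.
The income-gap ratio divides by q (the poor only): 2.708738 / 4 = 0.677.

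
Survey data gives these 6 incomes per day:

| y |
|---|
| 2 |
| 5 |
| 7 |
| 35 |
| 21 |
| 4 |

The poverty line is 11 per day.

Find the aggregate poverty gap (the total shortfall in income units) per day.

26

Incomes under z: 2, 4, 5, 7 (q = 4 of N = 6).
Individual gaps: 11−2 = 9; 11−4 = 7; 11−5 = 6; 11−7 = 4.
Aggregate gap = 26.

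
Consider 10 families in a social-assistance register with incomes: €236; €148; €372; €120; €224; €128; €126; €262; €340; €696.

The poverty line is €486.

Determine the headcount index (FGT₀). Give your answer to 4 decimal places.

9 of the 10 families have income below €486.
H = 9/10 = 0.9000.

0.9000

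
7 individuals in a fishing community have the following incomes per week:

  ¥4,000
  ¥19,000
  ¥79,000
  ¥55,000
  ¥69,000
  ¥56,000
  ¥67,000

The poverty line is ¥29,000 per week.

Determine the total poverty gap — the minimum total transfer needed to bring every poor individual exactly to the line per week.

Incomes under z: ¥4,000, ¥19,000 (q = 2 of N = 7).
Individual gaps: 29000−4000 = 25000; 29000−19000 = 10000.
Aggregate gap = ¥35,000.

¥35,000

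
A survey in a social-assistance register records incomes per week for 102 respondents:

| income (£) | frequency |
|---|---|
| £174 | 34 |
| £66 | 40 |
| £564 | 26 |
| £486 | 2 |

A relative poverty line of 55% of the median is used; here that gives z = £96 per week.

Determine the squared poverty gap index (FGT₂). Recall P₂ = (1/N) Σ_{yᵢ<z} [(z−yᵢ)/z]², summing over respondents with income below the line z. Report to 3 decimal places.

Incomes under z: 40×£66 (q = 40 of N = 102).
Normalized shortfalls: (96−66)/96 = 0.3125 (×40).
Squared: 0.0977 (×40).
Sum = 3.906250; P₂ = 3.906250 / 102 = 0.038.

0.038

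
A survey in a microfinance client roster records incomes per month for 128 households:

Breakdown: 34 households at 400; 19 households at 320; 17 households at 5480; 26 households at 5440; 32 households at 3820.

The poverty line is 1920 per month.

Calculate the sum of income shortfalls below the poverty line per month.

Incomes under z: 19×320, 34×400 (q = 53 of N = 128).
Individual gaps: 19×(1920−320) = 30400; 34×(1920−400) = 51680.
Aggregate gap = 82080.

82080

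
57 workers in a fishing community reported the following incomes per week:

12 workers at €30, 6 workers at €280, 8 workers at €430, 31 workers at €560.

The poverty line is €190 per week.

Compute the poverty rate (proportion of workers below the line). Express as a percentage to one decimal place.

21.1%

12 of the 57 workers have income below €190.
H = 12/57 = 21.1%.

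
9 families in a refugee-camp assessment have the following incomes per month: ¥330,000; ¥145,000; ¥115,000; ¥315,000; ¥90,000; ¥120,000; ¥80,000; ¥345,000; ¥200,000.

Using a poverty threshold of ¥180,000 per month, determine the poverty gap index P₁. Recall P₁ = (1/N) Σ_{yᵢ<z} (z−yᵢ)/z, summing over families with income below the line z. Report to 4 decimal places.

Poor units: ¥80,000, ¥90,000, ¥115,000, ¥120,000, ¥145,000 (q = 5 of N = 9).
Shortfall ratios: (180000−80000)/180000 = 0.5556; (180000−90000)/180000 = 0.5000; (180000−115000)/180000 = 0.3611; (180000−120000)/180000 = 0.3333; (180000−145000)/180000 = 0.1944.
Sum of shortfalls = 1.944444; P₁ averages over all N: 1.944444 / 9 = 0.2160.

0.2160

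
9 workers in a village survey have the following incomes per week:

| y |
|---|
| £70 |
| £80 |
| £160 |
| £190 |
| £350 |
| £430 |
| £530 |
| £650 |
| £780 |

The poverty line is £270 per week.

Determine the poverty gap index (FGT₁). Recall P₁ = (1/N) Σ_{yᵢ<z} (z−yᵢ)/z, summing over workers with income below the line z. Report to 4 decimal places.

0.2387

Incomes under z: £70, £80, £160, £190 (q = 4 of N = 9).
Shortfall ratios: (270−70)/270 = 0.7407; (270−80)/270 = 0.7037; (270−160)/270 = 0.4074; (270−190)/270 = 0.2963.
Σ = 2.148148. Dividing by the full population N = 9 gives P₁ = 0.2387.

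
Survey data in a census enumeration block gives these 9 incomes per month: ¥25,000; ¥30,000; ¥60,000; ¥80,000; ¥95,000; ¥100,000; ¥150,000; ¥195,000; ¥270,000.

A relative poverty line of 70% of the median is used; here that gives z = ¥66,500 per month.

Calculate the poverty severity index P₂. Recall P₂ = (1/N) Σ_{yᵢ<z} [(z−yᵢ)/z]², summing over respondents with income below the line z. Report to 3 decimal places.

Below the line: ¥25,000, ¥30,000, ¥60,000 (q = 3 of N = 9).
Relative gaps: (66500−25000)/66500 = 0.6241; (66500−30000)/66500 = 0.5489; (66500−60000)/66500 = 0.0977.
Squared: 0.3895; 0.3013; 0.0096.
Sum = 0.700266; P₂ = 0.700266 / 9 = 0.078.

0.078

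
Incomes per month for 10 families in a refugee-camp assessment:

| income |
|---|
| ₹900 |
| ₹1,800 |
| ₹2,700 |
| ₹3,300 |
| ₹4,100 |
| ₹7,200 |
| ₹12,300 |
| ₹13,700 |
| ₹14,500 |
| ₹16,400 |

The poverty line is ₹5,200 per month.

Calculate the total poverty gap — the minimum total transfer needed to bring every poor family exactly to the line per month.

₹13,200

Below the line: ₹900, ₹1,800, ₹2,700, ₹3,300, ₹4,100 (q = 5 of N = 10).
Individual gaps: 5200−900 = 4300; 5200−1800 = 3400; 5200−2700 = 2500; 5200−3300 = 1900; 5200−4100 = 1100.
Aggregate gap = ₹13,200.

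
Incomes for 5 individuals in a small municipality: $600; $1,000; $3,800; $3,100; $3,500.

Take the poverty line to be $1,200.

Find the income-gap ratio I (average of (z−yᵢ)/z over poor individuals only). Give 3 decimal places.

Incomes under z: $600, $1,000 (q = 2 of N = 5).
Relative gaps: 0.5000, 0.1667; sum = 0.666667.
I averages over the q = 2 poor units only: 0.666667 / 2 = 0.333.

0.333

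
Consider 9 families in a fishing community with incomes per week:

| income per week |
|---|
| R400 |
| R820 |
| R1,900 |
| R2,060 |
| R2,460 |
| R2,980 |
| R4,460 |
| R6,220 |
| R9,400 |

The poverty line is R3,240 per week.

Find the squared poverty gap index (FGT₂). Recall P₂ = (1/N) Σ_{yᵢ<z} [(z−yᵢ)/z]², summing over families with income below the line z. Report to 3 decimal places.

Incomes under z: R400, R820, R1,900, R2,060, R2,460, R2,980 (q = 6 of N = 9).
Shortfall ratios: (3240−400)/3240 = 0.8765; (3240−820)/3240 = 0.7469; (3240−1900)/3240 = 0.4136; (3240−2060)/3240 = 0.3642; (3240−2460)/3240 = 0.2407; (3240−2980)/3240 = 0.0802.
Squared: 0.7683; 0.5579; 0.1710; 0.1326; 0.0580; 0.0064.
Sum = 1.694292; P₂ = 1.694292 / 9 = 0.188.

0.188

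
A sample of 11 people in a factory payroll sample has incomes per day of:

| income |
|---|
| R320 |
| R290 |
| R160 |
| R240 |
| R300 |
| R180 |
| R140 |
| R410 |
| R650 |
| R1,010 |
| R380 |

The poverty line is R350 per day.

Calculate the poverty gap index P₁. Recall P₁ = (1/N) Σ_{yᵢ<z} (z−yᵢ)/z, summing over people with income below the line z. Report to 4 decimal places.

Poor units: R140, R160, R180, R240, R290, R300, R320 (q = 7 of N = 11).
Shortfall ratios: (350−140)/350 = 0.6000; (350−160)/350 = 0.5429; (350−180)/350 = 0.4857; (350−240)/350 = 0.3143; (350−290)/350 = 0.1714; (350−300)/350 = 0.1429; (350−320)/350 = 0.0857.
Σ = 2.342857. Dividing by the full population N = 11 gives P₁ = 0.2130.

0.2130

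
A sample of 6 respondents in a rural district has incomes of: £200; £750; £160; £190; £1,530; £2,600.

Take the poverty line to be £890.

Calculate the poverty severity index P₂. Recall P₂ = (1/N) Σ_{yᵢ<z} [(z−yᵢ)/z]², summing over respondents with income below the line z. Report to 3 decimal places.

Incomes under z: £160, £190, £200, £750 (q = 4 of N = 6).
Relative gaps: (890−160)/890 = 0.8202; (890−190)/890 = 0.7865; (890−200)/890 = 0.7753; (890−750)/890 = 0.1573.
Squared: 0.6728; 0.6186; 0.6011; 0.0247.
Sum = 1.917182; P₂ = 1.917182 / 6 = 0.320.

0.320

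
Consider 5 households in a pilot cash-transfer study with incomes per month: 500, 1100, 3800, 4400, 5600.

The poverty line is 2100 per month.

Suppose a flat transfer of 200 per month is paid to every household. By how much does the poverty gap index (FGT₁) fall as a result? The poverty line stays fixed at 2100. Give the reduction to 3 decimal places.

Before: below the line — 500, 1100; poverty gap index (FGT₁) = 0.24762.
After the 200 transfer: below the line — 700, 1300; poverty gap index (FGT₁) = 0.20952.
Reduction = 0.24762 − 0.20952 = 0.038.

0.038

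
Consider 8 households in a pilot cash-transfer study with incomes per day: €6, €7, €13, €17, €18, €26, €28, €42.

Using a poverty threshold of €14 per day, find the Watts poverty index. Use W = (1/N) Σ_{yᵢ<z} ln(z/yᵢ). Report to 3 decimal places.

0.202

Incomes under z: €6, €7, €13 (q = 3 of N = 8).
ln(z/y) terms: ln(14/6) = 0.8473; ln(14/7) = 0.6931; ln(14/13) = 0.0741.
W = 1.614553 / 8 = 0.202.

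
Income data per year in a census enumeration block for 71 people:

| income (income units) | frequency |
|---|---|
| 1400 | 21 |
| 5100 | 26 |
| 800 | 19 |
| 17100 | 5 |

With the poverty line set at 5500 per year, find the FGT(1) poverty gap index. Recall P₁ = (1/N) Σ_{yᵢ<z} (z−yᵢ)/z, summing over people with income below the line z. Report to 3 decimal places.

0.476

Incomes under z: 19×800, 21×1400, 26×5100 (q = 66 of N = 71).
Shortfall ratios: (5500−800)/5500 = 0.8545 (×19); (5500−1400)/5500 = 0.7455 (×21); (5500−5100)/5500 = 0.0727 (×26).
Σ = 33.781818. Dividing by the full population N = 71 gives P₁ = 0.476.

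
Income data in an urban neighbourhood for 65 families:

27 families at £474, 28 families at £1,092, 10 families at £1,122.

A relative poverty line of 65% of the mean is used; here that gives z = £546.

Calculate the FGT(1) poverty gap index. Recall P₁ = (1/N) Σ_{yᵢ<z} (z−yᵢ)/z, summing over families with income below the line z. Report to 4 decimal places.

0.0548

Below the line: 27×£474 (q = 27 of N = 65).
Normalized shortfalls: (546−474)/546 = 0.1319 (×27).
Σ = 3.560440. Dividing by the full population N = 65 gives P₁ = 0.0548.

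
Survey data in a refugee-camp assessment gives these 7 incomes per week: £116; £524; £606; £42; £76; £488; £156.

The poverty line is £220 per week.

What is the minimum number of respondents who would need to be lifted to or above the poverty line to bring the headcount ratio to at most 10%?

Currently q = 4 of N = 7 are below the line (H = 0.571).
A headcount ratio of at most 10% allows at most ⌊0.10 × 7⌋ = 0 poor respondents.
So at least 4 − 0 = 4 must be lifted.

4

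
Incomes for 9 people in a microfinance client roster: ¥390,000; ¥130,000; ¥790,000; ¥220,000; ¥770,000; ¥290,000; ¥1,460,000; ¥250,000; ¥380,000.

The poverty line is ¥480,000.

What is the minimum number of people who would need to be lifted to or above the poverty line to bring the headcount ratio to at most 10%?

6 of the 9 people are poor, so H = 6/9 = 0.667.
A headcount ratio of at most 10% allows at most ⌊0.10 × 9⌋ = 0 poor people.
So at least 6 − 0 = 6 must be lifted.

6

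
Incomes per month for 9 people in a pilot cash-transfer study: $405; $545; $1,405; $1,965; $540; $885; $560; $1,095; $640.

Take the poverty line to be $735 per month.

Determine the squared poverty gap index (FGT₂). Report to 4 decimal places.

0.0458

Poor units: $405, $540, $545, $560, $640 (q = 5 of N = 9).
Normalized shortfalls: (735−405)/735 = 0.4490; (735−540)/735 = 0.2653; (735−545)/735 = 0.2585; (735−560)/735 = 0.2381; (735−640)/735 = 0.1293.
Squared: 0.2016; 0.0704; 0.0668; 0.0567; 0.0167.
Sum = 0.412189; P₂ = 0.412189 / 9 = 0.0458.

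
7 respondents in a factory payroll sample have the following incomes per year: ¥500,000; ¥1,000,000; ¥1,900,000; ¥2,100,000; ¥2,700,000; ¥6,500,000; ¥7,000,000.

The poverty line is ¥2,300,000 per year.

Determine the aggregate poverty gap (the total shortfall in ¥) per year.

Incomes under z: ¥500,000, ¥1,000,000, ¥1,900,000, ¥2,100,000 (q = 4 of N = 7).
Individual gaps: 2300000−500000 = 1800000; 2300000−1000000 = 1300000; 2300000−1900000 = 400000; 2300000−2100000 = 200000.
Aggregate gap = ¥3,700,000.

¥3,700,000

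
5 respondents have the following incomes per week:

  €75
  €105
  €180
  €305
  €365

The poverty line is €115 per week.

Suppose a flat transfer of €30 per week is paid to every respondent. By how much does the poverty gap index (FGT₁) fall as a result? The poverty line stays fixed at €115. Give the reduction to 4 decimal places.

0.0696

Before: below the line — €75, €105; poverty gap index (FGT₁) = 0.086957.
After the €30 transfer: below the line — €105; poverty gap index (FGT₁) = 0.017391.
Reduction = 0.086957 − 0.017391 = 0.0696.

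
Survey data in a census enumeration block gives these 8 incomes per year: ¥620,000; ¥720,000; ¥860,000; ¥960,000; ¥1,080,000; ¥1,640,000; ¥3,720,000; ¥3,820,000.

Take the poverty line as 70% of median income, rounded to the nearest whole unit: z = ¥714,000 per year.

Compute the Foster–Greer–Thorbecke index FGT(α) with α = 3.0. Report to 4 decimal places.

Below the line: ¥620,000 (q = 1 of N = 8).
Shortfall ratios: (714000−620000)/714000 = 0.1317.
Raised to α = 3.0: 0.00228.
Sum = 0.002282; FGT(3.0) = 0.002282 / 8 = 0.0003.

0.0003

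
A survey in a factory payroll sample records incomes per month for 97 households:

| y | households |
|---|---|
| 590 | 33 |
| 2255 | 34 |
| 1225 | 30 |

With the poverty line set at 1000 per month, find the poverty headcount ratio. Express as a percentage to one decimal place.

33 of the 97 households have income below 1000.
H = 33/97 = 34.0%.

34.0%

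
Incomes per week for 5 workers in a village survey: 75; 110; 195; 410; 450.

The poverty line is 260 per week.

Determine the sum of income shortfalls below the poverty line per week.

Incomes under z: 75, 110, 195 (q = 3 of N = 5).
Individual gaps: 260−75 = 185; 260−110 = 150; 260−195 = 65.
Aggregate gap = 400.

400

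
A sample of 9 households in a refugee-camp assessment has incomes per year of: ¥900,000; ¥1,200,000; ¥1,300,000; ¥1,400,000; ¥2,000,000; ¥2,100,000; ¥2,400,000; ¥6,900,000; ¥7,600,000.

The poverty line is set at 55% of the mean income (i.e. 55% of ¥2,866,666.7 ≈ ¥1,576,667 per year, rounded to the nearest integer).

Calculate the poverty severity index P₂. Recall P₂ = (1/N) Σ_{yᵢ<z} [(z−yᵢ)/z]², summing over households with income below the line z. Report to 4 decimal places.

0.0316

Poor units: ¥900,000, ¥1,200,000, ¥1,300,000, ¥1,400,000 (q = 4 of N = 9).
Shortfall ratios: (1576667−900000)/1576667 = 0.4292; (1576667−1200000)/1576667 = 0.2389; (1576667−1300000)/1576667 = 0.1755; (1576667−1400000)/1576667 = 0.1121.
Squared: 0.1842; 0.0571; 0.0308; 0.0126.
Sum = 0.284612; P₂ = 0.284612 / 9 = 0.0316.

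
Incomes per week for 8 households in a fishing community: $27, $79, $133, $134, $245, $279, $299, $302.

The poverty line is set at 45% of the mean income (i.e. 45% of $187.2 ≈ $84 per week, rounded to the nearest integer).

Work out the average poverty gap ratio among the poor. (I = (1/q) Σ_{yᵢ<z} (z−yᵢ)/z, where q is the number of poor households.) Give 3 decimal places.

0.369

Below z: $27, $79 (q = 2 of N = 8).
Shortfall ratios (z−y)/z: 0.6786, 0.0595; sum = 0.738095.
I averages over the q = 2 poor units only: 0.738095 / 2 = 0.369.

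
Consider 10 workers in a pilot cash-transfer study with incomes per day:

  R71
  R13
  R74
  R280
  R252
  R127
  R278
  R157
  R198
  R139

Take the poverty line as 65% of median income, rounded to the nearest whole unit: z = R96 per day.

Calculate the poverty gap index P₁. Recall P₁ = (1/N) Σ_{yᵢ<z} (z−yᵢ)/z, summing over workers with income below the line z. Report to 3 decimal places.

0.135

Below the line: R13, R71, R74 (q = 3 of N = 10).
Relative gaps: (96−13)/96 = 0.8646; (96−71)/96 = 0.2604; (96−74)/96 = 0.2292.
Σ = 1.354167. Dividing by the full population N = 10 gives P₁ = 0.135.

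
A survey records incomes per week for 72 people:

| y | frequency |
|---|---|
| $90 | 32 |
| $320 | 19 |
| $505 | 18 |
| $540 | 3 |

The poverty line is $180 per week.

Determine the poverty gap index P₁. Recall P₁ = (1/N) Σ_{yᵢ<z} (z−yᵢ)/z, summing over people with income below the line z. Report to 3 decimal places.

0.222

Below z: 32×$90 (q = 32 of N = 72).
Normalized shortfalls: (180−90)/180 = 0.5000 (×32).
Σ = 16.000000. Dividing by the full population N = 72 gives P₁ = 0.222.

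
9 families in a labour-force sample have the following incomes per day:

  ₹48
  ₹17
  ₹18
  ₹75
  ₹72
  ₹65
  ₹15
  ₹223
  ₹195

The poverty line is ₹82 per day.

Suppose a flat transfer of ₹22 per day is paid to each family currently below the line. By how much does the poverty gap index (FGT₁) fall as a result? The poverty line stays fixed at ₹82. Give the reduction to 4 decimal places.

0.1653

Before: below the line — ₹15, ₹17, ₹18, ₹48, ₹65, ₹72, ₹75; poverty gap index (FGT₁) = 0.357724.
After the ₹22 transfer: below the line — ₹37, ₹39, ₹40, ₹70; poverty gap index (FGT₁) = 0.192412.
Reduction = 0.357724 − 0.192412 = 0.1653.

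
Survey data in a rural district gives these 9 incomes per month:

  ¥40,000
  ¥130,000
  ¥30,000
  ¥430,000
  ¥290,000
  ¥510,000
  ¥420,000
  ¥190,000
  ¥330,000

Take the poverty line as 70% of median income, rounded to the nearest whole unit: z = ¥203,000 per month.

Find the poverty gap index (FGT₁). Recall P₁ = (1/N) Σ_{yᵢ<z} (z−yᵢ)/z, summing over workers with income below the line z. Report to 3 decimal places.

Incomes under z: ¥30,000, ¥40,000, ¥130,000, ¥190,000 (q = 4 of N = 9).
Normalized shortfalls: (203000−30000)/203000 = 0.8522; (203000−40000)/203000 = 0.8030; (203000−130000)/203000 = 0.3596; (203000−190000)/203000 = 0.0640.
Sum of shortfalls = 2.078818; P₁ averages over all N: 2.078818 / 9 = 0.231.

0.231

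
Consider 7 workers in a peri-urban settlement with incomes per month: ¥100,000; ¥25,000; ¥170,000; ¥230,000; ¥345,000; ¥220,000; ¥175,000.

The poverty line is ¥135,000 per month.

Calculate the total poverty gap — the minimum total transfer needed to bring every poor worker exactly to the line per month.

Below z: ¥25,000, ¥100,000 (q = 2 of N = 7).
Individual gaps: 135000−25000 = 110000; 135000−100000 = 35000.
Aggregate gap = ¥145,000.

¥145,000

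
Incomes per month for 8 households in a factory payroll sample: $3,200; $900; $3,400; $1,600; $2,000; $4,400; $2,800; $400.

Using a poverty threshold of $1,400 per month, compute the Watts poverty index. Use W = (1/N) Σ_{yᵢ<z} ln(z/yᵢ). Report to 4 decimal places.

Below the line: $400, $900 (q = 2 of N = 8).
ln(z/y) terms: ln(1400/400) = 1.2528; ln(1400/900) = 0.4418.
W = 1.694596 / 8 = 0.2118.

0.2118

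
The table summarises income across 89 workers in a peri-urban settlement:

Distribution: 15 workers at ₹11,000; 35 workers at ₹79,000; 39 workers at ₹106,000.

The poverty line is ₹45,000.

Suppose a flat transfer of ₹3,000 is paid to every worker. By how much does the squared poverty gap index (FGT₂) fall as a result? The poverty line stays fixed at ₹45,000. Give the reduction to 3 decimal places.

Before: below the line — 15×₹11,000; squared poverty gap index (FGT₂) = 0.09621.
After the ₹3,000 transfer: below the line — 15×₹14,000; squared poverty gap index (FGT₂) = 0.07998.
Reduction = 0.09621 − 0.07998 = 0.016.

0.016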